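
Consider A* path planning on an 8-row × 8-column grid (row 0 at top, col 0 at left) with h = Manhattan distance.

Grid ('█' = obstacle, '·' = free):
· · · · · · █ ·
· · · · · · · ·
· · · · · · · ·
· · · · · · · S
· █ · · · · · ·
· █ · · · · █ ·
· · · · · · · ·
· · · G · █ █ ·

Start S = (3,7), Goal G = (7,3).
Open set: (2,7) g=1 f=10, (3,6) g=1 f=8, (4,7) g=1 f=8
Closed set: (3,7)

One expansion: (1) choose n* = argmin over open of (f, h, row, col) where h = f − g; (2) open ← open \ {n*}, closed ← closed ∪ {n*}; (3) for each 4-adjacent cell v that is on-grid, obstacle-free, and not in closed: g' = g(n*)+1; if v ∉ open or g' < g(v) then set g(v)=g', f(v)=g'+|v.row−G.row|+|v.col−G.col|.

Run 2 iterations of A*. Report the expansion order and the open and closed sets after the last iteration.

order=[(3,6) → (3,5)]; open=[(2,5) g=3 f=10, (2,6) g=2 f=10, (2,7) g=1 f=10, (3,4) g=3 f=8, (4,5) g=3 f=8, (4,6) g=2 f=8, (4,7) g=1 f=8]; closed=[(3,5), (3,6), (3,7)]

step 1: expand (3,6) (f=8, h=7) → closed; open now [(2,6) g=2 f=10, (2,7) g=1 f=10, (3,5) g=2 f=8, (4,6) g=2 f=8, (4,7) g=1 f=8]
step 2: expand (3,5) (f=8, h=6) → closed; open now [(2,5) g=3 f=10, (2,6) g=2 f=10, (2,7) g=1 f=10, (3,4) g=3 f=8, (4,5) g=3 f=8, (4,6) g=2 f=8, (4,7) g=1 f=8]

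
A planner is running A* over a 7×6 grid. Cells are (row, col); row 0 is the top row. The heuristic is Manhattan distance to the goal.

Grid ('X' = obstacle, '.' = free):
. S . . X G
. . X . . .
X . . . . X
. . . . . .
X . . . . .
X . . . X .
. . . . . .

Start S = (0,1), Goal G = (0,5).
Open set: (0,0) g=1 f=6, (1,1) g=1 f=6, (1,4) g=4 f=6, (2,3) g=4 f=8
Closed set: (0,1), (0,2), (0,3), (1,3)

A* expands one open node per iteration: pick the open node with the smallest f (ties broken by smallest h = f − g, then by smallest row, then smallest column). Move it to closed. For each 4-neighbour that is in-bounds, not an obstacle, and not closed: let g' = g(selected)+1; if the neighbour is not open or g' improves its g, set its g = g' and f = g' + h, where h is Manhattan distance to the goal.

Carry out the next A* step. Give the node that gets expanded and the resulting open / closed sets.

step 1: expand (1,4) (f=6, h=2) → closed; open now [(0,0) g=1 f=6, (1,1) g=1 f=6, (1,5) g=5 f=6, (2,3) g=4 f=8, (2,4) g=5 f=8]

expanded=(1,4); open=[(0,0) g=1 f=6, (1,1) g=1 f=6, (1,5) g=5 f=6, (2,3) g=4 f=8, (2,4) g=5 f=8]; closed=[(0,1), (0,2), (0,3), (1,3), (1,4)]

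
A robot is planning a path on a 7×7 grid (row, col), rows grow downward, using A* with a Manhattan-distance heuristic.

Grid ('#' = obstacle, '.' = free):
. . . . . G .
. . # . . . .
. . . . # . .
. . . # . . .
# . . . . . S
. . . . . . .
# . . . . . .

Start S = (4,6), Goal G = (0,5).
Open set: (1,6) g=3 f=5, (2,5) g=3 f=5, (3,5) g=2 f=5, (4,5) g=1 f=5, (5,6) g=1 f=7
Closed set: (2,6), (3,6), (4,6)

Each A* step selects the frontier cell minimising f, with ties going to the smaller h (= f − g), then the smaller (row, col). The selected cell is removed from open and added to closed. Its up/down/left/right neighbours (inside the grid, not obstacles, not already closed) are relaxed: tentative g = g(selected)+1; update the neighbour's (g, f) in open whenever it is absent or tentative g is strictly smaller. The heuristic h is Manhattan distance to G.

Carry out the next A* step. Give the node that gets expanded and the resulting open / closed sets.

step 1: expand (1,6) (f=5, h=2) → closed; open now [(0,6) g=4 f=5, (1,5) g=4 f=5, (2,5) g=3 f=5, (3,5) g=2 f=5, (4,5) g=1 f=5, (5,6) g=1 f=7]

expanded=(1,6); open=[(0,6) g=4 f=5, (1,5) g=4 f=5, (2,5) g=3 f=5, (3,5) g=2 f=5, (4,5) g=1 f=5, (5,6) g=1 f=7]; closed=[(1,6), (2,6), (3,6), (4,6)]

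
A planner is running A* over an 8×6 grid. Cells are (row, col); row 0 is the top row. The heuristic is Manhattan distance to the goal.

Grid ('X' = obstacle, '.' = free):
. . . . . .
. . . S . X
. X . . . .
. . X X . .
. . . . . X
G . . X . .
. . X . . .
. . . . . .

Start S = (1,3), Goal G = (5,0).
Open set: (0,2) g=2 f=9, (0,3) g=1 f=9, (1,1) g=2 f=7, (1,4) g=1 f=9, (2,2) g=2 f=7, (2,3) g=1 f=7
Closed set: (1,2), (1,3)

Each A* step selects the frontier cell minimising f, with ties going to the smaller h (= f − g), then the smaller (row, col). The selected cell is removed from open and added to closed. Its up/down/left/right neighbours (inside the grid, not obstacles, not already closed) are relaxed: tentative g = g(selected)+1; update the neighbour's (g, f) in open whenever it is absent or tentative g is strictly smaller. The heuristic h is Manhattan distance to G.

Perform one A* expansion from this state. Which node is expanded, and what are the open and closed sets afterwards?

step 1: expand (1,1) (f=7, h=5) → closed; open now [(0,1) g=3 f=9, (0,2) g=2 f=9, (0,3) g=1 f=9, (1,0) g=3 f=7, (1,4) g=1 f=9, (2,2) g=2 f=7, (2,3) g=1 f=7]

expanded=(1,1); open=[(0,1) g=3 f=9, (0,2) g=2 f=9, (0,3) g=1 f=9, (1,0) g=3 f=7, (1,4) g=1 f=9, (2,2) g=2 f=7, (2,3) g=1 f=7]; closed=[(1,1), (1,2), (1,3)]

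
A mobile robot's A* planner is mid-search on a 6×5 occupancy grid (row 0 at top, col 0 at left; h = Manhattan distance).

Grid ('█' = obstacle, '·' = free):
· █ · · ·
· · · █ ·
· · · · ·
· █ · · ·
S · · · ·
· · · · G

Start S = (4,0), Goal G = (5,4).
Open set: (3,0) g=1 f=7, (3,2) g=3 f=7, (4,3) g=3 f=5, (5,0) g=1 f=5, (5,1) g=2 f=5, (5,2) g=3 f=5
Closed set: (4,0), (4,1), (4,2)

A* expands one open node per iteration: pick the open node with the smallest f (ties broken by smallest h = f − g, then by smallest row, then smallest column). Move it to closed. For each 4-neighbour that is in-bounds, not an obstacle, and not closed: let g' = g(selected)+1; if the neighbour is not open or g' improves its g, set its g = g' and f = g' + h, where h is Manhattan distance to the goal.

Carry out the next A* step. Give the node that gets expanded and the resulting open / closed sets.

step 1: expand (4,3) (f=5, h=2) → closed; open now [(3,0) g=1 f=7, (3,2) g=3 f=7, (3,3) g=4 f=7, (4,4) g=4 f=5, (5,0) g=1 f=5, (5,1) g=2 f=5, (5,2) g=3 f=5, (5,3) g=4 f=5]

expanded=(4,3); open=[(3,0) g=1 f=7, (3,2) g=3 f=7, (3,3) g=4 f=7, (4,4) g=4 f=5, (5,0) g=1 f=5, (5,1) g=2 f=5, (5,2) g=3 f=5, (5,3) g=4 f=5]; closed=[(4,0), (4,1), (4,2), (4,3)]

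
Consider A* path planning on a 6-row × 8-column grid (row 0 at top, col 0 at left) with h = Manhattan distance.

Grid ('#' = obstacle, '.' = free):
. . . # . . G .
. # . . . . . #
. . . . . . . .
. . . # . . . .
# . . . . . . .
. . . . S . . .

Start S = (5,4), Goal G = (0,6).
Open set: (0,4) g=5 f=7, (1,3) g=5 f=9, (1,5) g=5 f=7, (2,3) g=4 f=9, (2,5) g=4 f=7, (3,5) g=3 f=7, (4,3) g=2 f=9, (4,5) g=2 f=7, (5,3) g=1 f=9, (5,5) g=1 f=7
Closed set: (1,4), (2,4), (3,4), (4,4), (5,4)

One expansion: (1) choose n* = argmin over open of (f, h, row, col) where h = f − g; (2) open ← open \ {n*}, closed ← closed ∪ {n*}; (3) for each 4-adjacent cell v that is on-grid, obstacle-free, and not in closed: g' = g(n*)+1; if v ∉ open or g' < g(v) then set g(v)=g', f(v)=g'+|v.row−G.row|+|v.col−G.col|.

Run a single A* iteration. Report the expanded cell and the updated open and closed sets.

step 1: expand (0,4) (f=7, h=2) → closed; open now [(0,5) g=6 f=7, (1,3) g=5 f=9, (1,5) g=5 f=7, (2,3) g=4 f=9, (2,5) g=4 f=7, (3,5) g=3 f=7, (4,3) g=2 f=9, (4,5) g=2 f=7, (5,3) g=1 f=9, (5,5) g=1 f=7]

expanded=(0,4); open=[(0,5) g=6 f=7, (1,3) g=5 f=9, (1,5) g=5 f=7, (2,3) g=4 f=9, (2,5) g=4 f=7, (3,5) g=3 f=7, (4,3) g=2 f=9, (4,5) g=2 f=7, (5,3) g=1 f=9, (5,5) g=1 f=7]; closed=[(0,4), (1,4), (2,4), (3,4), (4,4), (5,4)]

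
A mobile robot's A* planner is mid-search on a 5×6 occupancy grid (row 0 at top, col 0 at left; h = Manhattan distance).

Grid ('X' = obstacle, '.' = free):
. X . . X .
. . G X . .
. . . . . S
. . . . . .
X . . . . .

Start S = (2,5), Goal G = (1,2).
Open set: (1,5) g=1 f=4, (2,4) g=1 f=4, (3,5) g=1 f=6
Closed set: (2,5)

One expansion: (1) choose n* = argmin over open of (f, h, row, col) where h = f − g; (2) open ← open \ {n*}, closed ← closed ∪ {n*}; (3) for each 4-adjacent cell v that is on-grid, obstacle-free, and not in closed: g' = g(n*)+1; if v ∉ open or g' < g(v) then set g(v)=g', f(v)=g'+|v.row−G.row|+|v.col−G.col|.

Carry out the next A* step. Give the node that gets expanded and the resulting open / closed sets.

expanded=(1,5); open=[(0,5) g=2 f=6, (1,4) g=2 f=4, (2,4) g=1 f=4, (3,5) g=1 f=6]; closed=[(1,5), (2,5)]

step 1: expand (1,5) (f=4, h=3) → closed; open now [(0,5) g=2 f=6, (1,4) g=2 f=4, (2,4) g=1 f=4, (3,5) g=1 f=6]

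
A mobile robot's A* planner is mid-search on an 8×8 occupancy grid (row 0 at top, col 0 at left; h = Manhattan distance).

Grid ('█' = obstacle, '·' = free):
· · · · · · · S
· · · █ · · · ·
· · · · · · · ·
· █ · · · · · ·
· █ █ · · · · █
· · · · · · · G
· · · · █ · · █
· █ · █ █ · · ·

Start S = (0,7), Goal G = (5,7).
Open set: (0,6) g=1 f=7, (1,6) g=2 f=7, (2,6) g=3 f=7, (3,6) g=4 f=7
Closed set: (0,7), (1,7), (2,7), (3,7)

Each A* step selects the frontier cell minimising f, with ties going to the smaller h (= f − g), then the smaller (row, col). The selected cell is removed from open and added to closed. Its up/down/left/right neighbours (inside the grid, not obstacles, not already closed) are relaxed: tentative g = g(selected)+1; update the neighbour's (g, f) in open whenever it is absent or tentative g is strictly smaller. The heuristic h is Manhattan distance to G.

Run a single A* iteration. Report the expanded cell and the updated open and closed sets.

step 1: expand (3,6) (f=7, h=3) → closed; open now [(0,6) g=1 f=7, (1,6) g=2 f=7, (2,6) g=3 f=7, (3,5) g=5 f=9, (4,6) g=5 f=7]

expanded=(3,6); open=[(0,6) g=1 f=7, (1,6) g=2 f=7, (2,6) g=3 f=7, (3,5) g=5 f=9, (4,6) g=5 f=7]; closed=[(0,7), (1,7), (2,7), (3,6), (3,7)]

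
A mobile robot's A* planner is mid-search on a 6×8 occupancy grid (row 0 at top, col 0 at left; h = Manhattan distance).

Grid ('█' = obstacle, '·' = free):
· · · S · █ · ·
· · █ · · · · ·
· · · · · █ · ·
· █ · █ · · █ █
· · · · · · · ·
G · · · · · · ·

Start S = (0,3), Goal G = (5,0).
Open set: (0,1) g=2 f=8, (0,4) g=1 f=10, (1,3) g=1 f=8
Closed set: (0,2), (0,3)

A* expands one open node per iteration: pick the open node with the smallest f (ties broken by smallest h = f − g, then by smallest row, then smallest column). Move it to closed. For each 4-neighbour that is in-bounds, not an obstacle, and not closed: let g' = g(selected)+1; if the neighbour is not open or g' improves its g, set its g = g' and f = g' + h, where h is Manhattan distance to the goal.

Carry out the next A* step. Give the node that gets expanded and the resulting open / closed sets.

step 1: expand (0,1) (f=8, h=6) → closed; open now [(0,0) g=3 f=8, (0,4) g=1 f=10, (1,1) g=3 f=8, (1,3) g=1 f=8]

expanded=(0,1); open=[(0,0) g=3 f=8, (0,4) g=1 f=10, (1,1) g=3 f=8, (1,3) g=1 f=8]; closed=[(0,1), (0,2), (0,3)]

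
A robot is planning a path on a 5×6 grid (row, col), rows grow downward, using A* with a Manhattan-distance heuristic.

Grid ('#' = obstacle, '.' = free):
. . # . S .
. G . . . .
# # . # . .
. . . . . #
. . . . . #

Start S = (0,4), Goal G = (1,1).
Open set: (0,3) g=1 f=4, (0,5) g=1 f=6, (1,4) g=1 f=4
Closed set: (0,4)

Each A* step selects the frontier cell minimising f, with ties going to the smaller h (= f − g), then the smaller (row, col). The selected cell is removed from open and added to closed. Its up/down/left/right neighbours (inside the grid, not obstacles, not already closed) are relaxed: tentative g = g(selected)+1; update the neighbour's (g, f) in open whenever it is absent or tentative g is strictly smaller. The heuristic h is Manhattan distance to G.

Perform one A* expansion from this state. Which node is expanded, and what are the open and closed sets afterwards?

step 1: expand (0,3) (f=4, h=3) → closed; open now [(0,5) g=1 f=6, (1,3) g=2 f=4, (1,4) g=1 f=4]

expanded=(0,3); open=[(0,5) g=1 f=6, (1,3) g=2 f=4, (1,4) g=1 f=4]; closed=[(0,3), (0,4)]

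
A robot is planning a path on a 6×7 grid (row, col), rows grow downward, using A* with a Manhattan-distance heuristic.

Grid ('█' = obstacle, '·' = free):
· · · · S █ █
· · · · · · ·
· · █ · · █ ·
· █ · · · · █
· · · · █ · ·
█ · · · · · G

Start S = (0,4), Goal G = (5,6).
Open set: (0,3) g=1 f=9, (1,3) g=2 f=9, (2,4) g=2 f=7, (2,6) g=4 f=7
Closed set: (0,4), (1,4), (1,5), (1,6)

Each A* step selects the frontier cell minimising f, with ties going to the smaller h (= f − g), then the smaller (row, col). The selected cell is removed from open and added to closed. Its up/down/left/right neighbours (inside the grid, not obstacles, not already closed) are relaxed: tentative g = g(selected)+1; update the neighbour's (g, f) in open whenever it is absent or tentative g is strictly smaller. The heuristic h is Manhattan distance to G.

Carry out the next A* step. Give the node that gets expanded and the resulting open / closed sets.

expanded=(2,6); open=[(0,3) g=1 f=9, (1,3) g=2 f=9, (2,4) g=2 f=7]; closed=[(0,4), (1,4), (1,5), (1,6), (2,6)]

step 1: expand (2,6) (f=7, h=3) → closed; open now [(0,3) g=1 f=9, (1,3) g=2 f=9, (2,4) g=2 f=7]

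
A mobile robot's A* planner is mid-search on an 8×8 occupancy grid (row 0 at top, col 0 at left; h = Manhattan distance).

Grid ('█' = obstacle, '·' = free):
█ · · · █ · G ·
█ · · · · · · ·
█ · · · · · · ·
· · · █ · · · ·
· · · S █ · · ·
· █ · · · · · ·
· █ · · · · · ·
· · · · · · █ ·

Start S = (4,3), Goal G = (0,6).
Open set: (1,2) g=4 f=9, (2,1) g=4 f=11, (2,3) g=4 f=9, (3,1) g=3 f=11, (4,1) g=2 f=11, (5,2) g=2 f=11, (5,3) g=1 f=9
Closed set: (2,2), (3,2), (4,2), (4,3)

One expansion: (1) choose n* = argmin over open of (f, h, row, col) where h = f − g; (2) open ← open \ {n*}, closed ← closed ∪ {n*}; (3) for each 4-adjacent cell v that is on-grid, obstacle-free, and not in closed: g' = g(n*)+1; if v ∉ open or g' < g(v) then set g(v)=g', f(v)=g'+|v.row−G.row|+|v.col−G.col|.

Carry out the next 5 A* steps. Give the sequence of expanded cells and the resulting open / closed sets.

order=[(1,2) → (0,2) → (0,3) → (1,3) → (1,4)]; open=[(0,1) g=6 f=11, (1,1) g=5 f=11, (1,5) g=7 f=9, (2,1) g=4 f=11, (2,3) g=4 f=9, (2,4) g=7 f=11, (3,1) g=3 f=11, (4,1) g=2 f=11, (5,2) g=2 f=11, (5,3) g=1 f=9]; closed=[(0,2), (0,3), (1,2), (1,3), (1,4), (2,2), (3,2), (4,2), (4,3)]

step 1: expand (1,2) (f=9, h=5) → closed; open now [(0,2) g=5 f=9, (1,1) g=5 f=11, (1,3) g=5 f=9, (2,1) g=4 f=11, (2,3) g=4 f=9, (3,1) g=3 f=11, (4,1) g=2 f=11, (5,2) g=2 f=11, (5,3) g=1 f=9]
step 2: expand (0,2) (f=9, h=4) → closed; open now [(0,1) g=6 f=11, (0,3) g=6 f=9, (1,1) g=5 f=11, (1,3) g=5 f=9, (2,1) g=4 f=11, (2,3) g=4 f=9, (3,1) g=3 f=11, (4,1) g=2 f=11, (5,2) g=2 f=11, (5,3) g=1 f=9]
step 3: expand (0,3) (f=9, h=3) → closed; open now [(0,1) g=6 f=11, (1,1) g=5 f=11, (1,3) g=5 f=9, (2,1) g=4 f=11, (2,3) g=4 f=9, (3,1) g=3 f=11, (4,1) g=2 f=11, (5,2) g=2 f=11, (5,3) g=1 f=9]
step 4: expand (1,3) (f=9, h=4) → closed; open now [(0,1) g=6 f=11, (1,1) g=5 f=11, (1,4) g=6 f=9, (2,1) g=4 f=11, (2,3) g=4 f=9, (3,1) g=3 f=11, (4,1) g=2 f=11, (5,2) g=2 f=11, (5,3) g=1 f=9]
step 5: expand (1,4) (f=9, h=3) → closed; open now [(0,1) g=6 f=11, (1,1) g=5 f=11, (1,5) g=7 f=9, (2,1) g=4 f=11, (2,3) g=4 f=9, (2,4) g=7 f=11, (3,1) g=3 f=11, (4,1) g=2 f=11, (5,2) g=2 f=11, (5,3) g=1 f=9]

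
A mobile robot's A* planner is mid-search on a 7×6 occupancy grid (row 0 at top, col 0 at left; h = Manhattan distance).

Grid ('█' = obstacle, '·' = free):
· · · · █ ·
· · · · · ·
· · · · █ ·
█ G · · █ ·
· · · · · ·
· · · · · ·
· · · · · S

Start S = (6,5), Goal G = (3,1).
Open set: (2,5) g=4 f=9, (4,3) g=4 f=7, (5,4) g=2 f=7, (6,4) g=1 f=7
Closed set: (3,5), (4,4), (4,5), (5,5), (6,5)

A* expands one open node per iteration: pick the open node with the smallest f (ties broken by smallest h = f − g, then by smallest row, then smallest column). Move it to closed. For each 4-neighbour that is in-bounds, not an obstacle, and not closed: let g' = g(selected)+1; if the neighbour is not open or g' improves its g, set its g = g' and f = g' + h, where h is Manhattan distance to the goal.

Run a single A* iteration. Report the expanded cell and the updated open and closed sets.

step 1: expand (4,3) (f=7, h=3) → closed; open now [(2,5) g=4 f=9, (3,3) g=5 f=7, (4,2) g=5 f=7, (5,3) g=5 f=9, (5,4) g=2 f=7, (6,4) g=1 f=7]

expanded=(4,3); open=[(2,5) g=4 f=9, (3,3) g=5 f=7, (4,2) g=5 f=7, (5,3) g=5 f=9, (5,4) g=2 f=7, (6,4) g=1 f=7]; closed=[(3,5), (4,3), (4,4), (4,5), (5,5), (6,5)]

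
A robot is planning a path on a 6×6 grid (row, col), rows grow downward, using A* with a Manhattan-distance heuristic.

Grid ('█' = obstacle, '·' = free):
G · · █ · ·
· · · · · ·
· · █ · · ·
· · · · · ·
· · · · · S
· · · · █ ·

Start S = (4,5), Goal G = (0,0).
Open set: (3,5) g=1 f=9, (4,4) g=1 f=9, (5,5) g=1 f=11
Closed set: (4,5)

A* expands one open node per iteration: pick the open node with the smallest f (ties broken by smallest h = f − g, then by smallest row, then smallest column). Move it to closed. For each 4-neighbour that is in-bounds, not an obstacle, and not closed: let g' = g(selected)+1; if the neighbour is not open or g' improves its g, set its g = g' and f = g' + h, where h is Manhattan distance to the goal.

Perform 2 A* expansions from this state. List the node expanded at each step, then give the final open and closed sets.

order=[(3,5) → (2,5)]; open=[(1,5) g=3 f=9, (2,4) g=3 f=9, (3,4) g=2 f=9, (4,4) g=1 f=9, (5,5) g=1 f=11]; closed=[(2,5), (3,5), (4,5)]

step 1: expand (3,5) (f=9, h=8) → closed; open now [(2,5) g=2 f=9, (3,4) g=2 f=9, (4,4) g=1 f=9, (5,5) g=1 f=11]
step 2: expand (2,5) (f=9, h=7) → closed; open now [(1,5) g=3 f=9, (2,4) g=3 f=9, (3,4) g=2 f=9, (4,4) g=1 f=9, (5,5) g=1 f=11]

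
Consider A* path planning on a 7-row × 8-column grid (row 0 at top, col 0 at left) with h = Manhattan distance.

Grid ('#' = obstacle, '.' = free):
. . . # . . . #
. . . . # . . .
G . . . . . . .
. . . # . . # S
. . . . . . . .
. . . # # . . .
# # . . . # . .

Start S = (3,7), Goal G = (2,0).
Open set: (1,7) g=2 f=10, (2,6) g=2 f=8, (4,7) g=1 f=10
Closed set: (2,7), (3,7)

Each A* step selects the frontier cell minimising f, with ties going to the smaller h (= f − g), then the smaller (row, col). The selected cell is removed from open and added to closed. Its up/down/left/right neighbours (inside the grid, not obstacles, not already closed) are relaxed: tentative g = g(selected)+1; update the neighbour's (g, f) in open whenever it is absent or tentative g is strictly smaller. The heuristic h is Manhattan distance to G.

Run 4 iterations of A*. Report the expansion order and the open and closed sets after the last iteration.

order=[(2,6) → (2,5) → (2,4) → (2,3)]; open=[(1,3) g=6 f=10, (1,5) g=4 f=10, (1,6) g=3 f=10, (1,7) g=2 f=10, (2,2) g=6 f=8, (3,4) g=5 f=10, (3,5) g=4 f=10, (4,7) g=1 f=10]; closed=[(2,3), (2,4), (2,5), (2,6), (2,7), (3,7)]

step 1: expand (2,6) (f=8, h=6) → closed; open now [(1,6) g=3 f=10, (1,7) g=2 f=10, (2,5) g=3 f=8, (4,7) g=1 f=10]
step 2: expand (2,5) (f=8, h=5) → closed; open now [(1,5) g=4 f=10, (1,6) g=3 f=10, (1,7) g=2 f=10, (2,4) g=4 f=8, (3,5) g=4 f=10, (4,7) g=1 f=10]
step 3: expand (2,4) (f=8, h=4) → closed; open now [(1,5) g=4 f=10, (1,6) g=3 f=10, (1,7) g=2 f=10, (2,3) g=5 f=8, (3,4) g=5 f=10, (3,5) g=4 f=10, (4,7) g=1 f=10]
step 4: expand (2,3) (f=8, h=3) → closed; open now [(1,3) g=6 f=10, (1,5) g=4 f=10, (1,6) g=3 f=10, (1,7) g=2 f=10, (2,2) g=6 f=8, (3,4) g=5 f=10, (3,5) g=4 f=10, (4,7) g=1 f=10]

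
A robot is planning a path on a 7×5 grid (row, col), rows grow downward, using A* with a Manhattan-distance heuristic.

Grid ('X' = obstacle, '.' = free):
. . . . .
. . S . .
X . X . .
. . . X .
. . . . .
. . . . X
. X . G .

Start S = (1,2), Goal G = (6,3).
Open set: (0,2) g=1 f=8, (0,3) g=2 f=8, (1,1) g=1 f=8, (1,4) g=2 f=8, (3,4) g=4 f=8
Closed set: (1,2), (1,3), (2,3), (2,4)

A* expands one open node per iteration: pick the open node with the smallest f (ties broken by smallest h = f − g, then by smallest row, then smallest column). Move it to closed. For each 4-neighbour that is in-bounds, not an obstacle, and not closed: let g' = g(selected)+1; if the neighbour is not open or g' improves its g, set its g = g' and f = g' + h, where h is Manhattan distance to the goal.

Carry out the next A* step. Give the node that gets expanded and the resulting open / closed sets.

step 1: expand (3,4) (f=8, h=4) → closed; open now [(0,2) g=1 f=8, (0,3) g=2 f=8, (1,1) g=1 f=8, (1,4) g=2 f=8, (4,4) g=5 f=8]

expanded=(3,4); open=[(0,2) g=1 f=8, (0,3) g=2 f=8, (1,1) g=1 f=8, (1,4) g=2 f=8, (4,4) g=5 f=8]; closed=[(1,2), (1,3), (2,3), (2,4), (3,4)]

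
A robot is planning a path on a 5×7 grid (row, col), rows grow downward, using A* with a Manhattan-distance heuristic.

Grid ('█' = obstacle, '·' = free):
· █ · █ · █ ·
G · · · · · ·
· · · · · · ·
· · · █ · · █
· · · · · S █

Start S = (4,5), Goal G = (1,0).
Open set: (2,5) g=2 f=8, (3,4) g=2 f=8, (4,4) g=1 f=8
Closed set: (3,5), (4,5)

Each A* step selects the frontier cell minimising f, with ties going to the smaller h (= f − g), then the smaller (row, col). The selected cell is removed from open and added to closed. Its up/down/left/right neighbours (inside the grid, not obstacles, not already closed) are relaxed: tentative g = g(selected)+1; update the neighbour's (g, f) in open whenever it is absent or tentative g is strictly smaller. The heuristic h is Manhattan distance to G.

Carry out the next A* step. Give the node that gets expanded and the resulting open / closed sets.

expanded=(2,5); open=[(1,5) g=3 f=8, (2,4) g=3 f=8, (2,6) g=3 f=10, (3,4) g=2 f=8, (4,4) g=1 f=8]; closed=[(2,5), (3,5), (4,5)]

step 1: expand (2,5) (f=8, h=6) → closed; open now [(1,5) g=3 f=8, (2,4) g=3 f=8, (2,6) g=3 f=10, (3,4) g=2 f=8, (4,4) g=1 f=8]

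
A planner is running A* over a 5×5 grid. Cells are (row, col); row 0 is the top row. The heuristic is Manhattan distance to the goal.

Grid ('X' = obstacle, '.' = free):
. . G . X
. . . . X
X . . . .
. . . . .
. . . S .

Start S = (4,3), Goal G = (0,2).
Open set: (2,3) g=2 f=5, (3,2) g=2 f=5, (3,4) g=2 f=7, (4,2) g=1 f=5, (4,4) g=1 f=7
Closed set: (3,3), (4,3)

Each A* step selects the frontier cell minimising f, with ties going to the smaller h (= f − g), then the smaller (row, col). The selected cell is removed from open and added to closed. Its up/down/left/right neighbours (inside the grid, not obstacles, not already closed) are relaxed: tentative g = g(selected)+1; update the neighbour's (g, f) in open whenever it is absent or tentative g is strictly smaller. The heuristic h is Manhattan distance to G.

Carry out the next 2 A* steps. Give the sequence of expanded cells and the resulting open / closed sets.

step 1: expand (2,3) (f=5, h=3) → closed; open now [(1,3) g=3 f=5, (2,2) g=3 f=5, (2,4) g=3 f=7, (3,2) g=2 f=5, (3,4) g=2 f=7, (4,2) g=1 f=5, (4,4) g=1 f=7]
step 2: expand (1,3) (f=5, h=2) → closed; open now [(0,3) g=4 f=5, (1,2) g=4 f=5, (2,2) g=3 f=5, (2,4) g=3 f=7, (3,2) g=2 f=5, (3,4) g=2 f=7, (4,2) g=1 f=5, (4,4) g=1 f=7]

order=[(2,3) → (1,3)]; open=[(0,3) g=4 f=5, (1,2) g=4 f=5, (2,2) g=3 f=5, (2,4) g=3 f=7, (3,2) g=2 f=5, (3,4) g=2 f=7, (4,2) g=1 f=5, (4,4) g=1 f=7]; closed=[(1,3), (2,3), (3,3), (4,3)]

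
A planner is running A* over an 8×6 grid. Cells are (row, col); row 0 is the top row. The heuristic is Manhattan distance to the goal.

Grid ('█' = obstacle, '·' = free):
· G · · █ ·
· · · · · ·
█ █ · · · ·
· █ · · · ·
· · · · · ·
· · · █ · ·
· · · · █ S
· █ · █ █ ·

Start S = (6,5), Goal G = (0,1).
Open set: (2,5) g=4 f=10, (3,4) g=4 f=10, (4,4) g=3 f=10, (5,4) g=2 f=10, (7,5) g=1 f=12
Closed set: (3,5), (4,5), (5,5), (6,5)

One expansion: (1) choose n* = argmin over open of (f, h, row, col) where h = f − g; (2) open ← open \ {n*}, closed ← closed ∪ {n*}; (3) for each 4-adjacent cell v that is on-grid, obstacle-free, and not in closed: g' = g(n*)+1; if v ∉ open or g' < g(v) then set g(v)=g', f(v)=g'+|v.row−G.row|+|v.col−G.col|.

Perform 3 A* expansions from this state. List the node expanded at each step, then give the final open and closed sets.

order=[(2,5) → (1,5) → (0,5)]; open=[(1,4) g=6 f=10, (2,4) g=5 f=10, (3,4) g=4 f=10, (4,4) g=3 f=10, (5,4) g=2 f=10, (7,5) g=1 f=12]; closed=[(0,5), (1,5), (2,5), (3,5), (4,5), (5,5), (6,5)]

step 1: expand (2,5) (f=10, h=6) → closed; open now [(1,5) g=5 f=10, (2,4) g=5 f=10, (3,4) g=4 f=10, (4,4) g=3 f=10, (5,4) g=2 f=10, (7,5) g=1 f=12]
step 2: expand (1,5) (f=10, h=5) → closed; open now [(0,5) g=6 f=10, (1,4) g=6 f=10, (2,4) g=5 f=10, (3,4) g=4 f=10, (4,4) g=3 f=10, (5,4) g=2 f=10, (7,5) g=1 f=12]
step 3: expand (0,5) (f=10, h=4) → closed; open now [(1,4) g=6 f=10, (2,4) g=5 f=10, (3,4) g=4 f=10, (4,4) g=3 f=10, (5,4) g=2 f=10, (7,5) g=1 f=12]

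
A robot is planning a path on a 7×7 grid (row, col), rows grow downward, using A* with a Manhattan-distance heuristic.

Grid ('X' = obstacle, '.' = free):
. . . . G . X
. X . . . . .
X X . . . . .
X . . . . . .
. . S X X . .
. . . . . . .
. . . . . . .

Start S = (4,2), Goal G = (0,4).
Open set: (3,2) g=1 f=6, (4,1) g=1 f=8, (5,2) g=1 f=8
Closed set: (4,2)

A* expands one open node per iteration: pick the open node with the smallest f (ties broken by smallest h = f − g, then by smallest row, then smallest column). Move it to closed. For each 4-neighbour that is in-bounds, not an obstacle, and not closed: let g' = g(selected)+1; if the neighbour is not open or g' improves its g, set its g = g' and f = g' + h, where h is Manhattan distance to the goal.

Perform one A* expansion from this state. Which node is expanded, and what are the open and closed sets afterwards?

expanded=(3,2); open=[(2,2) g=2 f=6, (3,1) g=2 f=8, (3,3) g=2 f=6, (4,1) g=1 f=8, (5,2) g=1 f=8]; closed=[(3,2), (4,2)]

step 1: expand (3,2) (f=6, h=5) → closed; open now [(2,2) g=2 f=6, (3,1) g=2 f=8, (3,3) g=2 f=6, (4,1) g=1 f=8, (5,2) g=1 f=8]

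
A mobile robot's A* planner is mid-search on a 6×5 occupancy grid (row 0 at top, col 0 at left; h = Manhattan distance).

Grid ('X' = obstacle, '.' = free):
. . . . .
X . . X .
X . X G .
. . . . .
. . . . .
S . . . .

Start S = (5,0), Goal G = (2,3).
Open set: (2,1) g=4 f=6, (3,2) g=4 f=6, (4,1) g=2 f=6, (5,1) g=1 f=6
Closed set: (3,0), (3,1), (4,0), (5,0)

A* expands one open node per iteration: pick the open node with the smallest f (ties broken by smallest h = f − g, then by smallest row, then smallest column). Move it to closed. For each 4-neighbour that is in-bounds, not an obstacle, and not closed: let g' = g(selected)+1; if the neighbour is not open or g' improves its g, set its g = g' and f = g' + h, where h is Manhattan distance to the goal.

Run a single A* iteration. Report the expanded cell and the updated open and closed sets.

expanded=(2,1); open=[(1,1) g=5 f=8, (3,2) g=4 f=6, (4,1) g=2 f=6, (5,1) g=1 f=6]; closed=[(2,1), (3,0), (3,1), (4,0), (5,0)]

step 1: expand (2,1) (f=6, h=2) → closed; open now [(1,1) g=5 f=8, (3,2) g=4 f=6, (4,1) g=2 f=6, (5,1) g=1 f=6]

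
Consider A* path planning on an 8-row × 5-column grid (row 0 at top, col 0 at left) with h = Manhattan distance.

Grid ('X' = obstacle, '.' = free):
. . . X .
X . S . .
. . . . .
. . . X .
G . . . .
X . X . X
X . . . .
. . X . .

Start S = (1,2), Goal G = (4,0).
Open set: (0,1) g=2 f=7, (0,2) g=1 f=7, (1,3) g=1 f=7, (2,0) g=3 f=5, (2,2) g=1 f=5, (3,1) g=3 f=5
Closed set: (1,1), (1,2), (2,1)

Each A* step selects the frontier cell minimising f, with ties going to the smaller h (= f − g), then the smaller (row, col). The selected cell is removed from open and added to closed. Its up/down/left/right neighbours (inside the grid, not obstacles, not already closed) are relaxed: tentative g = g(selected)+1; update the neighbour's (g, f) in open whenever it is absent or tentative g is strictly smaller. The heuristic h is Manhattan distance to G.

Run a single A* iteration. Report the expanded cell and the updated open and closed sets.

expanded=(2,0); open=[(0,1) g=2 f=7, (0,2) g=1 f=7, (1,3) g=1 f=7, (2,2) g=1 f=5, (3,0) g=4 f=5, (3,1) g=3 f=5]; closed=[(1,1), (1,2), (2,0), (2,1)]

step 1: expand (2,0) (f=5, h=2) → closed; open now [(0,1) g=2 f=7, (0,2) g=1 f=7, (1,3) g=1 f=7, (2,2) g=1 f=5, (3,0) g=4 f=5, (3,1) g=3 f=5]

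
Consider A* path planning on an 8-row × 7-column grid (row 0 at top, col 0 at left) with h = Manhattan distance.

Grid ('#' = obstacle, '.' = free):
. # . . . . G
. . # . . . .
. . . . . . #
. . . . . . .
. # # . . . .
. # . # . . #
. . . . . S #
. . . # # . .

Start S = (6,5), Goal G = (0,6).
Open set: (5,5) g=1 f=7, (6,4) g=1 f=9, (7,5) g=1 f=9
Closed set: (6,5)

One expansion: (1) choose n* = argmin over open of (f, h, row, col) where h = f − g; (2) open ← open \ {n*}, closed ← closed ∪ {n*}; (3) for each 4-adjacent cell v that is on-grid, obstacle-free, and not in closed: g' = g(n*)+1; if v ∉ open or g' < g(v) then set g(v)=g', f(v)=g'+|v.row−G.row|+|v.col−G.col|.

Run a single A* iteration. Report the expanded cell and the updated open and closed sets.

step 1: expand (5,5) (f=7, h=6) → closed; open now [(4,5) g=2 f=7, (5,4) g=2 f=9, (6,4) g=1 f=9, (7,5) g=1 f=9]

expanded=(5,5); open=[(4,5) g=2 f=7, (5,4) g=2 f=9, (6,4) g=1 f=9, (7,5) g=1 f=9]; closed=[(5,5), (6,5)]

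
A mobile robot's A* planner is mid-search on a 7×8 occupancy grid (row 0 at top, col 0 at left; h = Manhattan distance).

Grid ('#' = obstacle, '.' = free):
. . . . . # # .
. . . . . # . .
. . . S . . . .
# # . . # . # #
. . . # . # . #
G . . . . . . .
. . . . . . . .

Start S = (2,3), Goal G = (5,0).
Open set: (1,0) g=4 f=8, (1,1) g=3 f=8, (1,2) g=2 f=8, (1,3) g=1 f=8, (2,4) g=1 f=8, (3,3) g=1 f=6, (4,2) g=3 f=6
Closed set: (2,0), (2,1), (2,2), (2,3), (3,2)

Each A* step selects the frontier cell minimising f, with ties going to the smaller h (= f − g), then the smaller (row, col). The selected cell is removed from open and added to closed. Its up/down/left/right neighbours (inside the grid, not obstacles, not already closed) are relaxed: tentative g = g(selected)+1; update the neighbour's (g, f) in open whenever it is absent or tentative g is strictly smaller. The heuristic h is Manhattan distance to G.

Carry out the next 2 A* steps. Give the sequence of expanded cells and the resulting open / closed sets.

order=[(4,2) → (4,1)]; open=[(1,0) g=4 f=8, (1,1) g=3 f=8, (1,2) g=2 f=8, (1,3) g=1 f=8, (2,4) g=1 f=8, (3,3) g=1 f=6, (4,0) g=5 f=6, (5,1) g=5 f=6, (5,2) g=4 f=6]; closed=[(2,0), (2,1), (2,2), (2,3), (3,2), (4,1), (4,2)]

step 1: expand (4,2) (f=6, h=3) → closed; open now [(1,0) g=4 f=8, (1,1) g=3 f=8, (1,2) g=2 f=8, (1,3) g=1 f=8, (2,4) g=1 f=8, (3,3) g=1 f=6, (4,1) g=4 f=6, (5,2) g=4 f=6]
step 2: expand (4,1) (f=6, h=2) → closed; open now [(1,0) g=4 f=8, (1,1) g=3 f=8, (1,2) g=2 f=8, (1,3) g=1 f=8, (2,4) g=1 f=8, (3,3) g=1 f=6, (4,0) g=5 f=6, (5,1) g=5 f=6, (5,2) g=4 f=6]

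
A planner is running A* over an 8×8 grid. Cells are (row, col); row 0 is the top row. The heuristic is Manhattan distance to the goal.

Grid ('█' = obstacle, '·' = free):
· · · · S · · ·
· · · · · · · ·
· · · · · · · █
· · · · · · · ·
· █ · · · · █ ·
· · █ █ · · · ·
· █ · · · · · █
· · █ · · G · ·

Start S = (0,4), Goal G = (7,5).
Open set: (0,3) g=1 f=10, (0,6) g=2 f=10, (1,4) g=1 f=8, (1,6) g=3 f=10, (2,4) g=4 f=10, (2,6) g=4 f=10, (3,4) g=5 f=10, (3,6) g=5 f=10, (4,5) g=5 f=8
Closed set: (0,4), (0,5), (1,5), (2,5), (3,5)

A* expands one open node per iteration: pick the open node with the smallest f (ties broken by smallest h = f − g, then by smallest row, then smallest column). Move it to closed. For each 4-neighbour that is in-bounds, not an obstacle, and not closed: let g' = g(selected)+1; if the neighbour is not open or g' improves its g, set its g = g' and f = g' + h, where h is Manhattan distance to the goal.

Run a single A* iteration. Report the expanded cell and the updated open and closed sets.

step 1: expand (4,5) (f=8, h=3) → closed; open now [(0,3) g=1 f=10, (0,6) g=2 f=10, (1,4) g=1 f=8, (1,6) g=3 f=10, (2,4) g=4 f=10, (2,6) g=4 f=10, (3,4) g=5 f=10, (3,6) g=5 f=10, (4,4) g=6 f=10, (5,5) g=6 f=8]

expanded=(4,5); open=[(0,3) g=1 f=10, (0,6) g=2 f=10, (1,4) g=1 f=8, (1,6) g=3 f=10, (2,4) g=4 f=10, (2,6) g=4 f=10, (3,4) g=5 f=10, (3,6) g=5 f=10, (4,4) g=6 f=10, (5,5) g=6 f=8]; closed=[(0,4), (0,5), (1,5), (2,5), (3,5), (4,5)]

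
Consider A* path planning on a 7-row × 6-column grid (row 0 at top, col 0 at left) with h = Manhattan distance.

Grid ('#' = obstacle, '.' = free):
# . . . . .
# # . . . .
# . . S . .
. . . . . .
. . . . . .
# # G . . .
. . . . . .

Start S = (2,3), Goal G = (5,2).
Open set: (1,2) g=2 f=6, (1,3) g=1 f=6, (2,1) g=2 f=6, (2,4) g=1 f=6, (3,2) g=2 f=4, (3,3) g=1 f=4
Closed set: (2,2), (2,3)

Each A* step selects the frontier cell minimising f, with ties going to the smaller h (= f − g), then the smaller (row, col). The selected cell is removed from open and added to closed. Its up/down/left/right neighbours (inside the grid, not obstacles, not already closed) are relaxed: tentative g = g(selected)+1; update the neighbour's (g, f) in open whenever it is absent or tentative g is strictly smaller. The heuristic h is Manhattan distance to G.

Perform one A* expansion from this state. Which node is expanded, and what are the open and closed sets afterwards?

step 1: expand (3,2) (f=4, h=2) → closed; open now [(1,2) g=2 f=6, (1,3) g=1 f=6, (2,1) g=2 f=6, (2,4) g=1 f=6, (3,1) g=3 f=6, (3,3) g=1 f=4, (4,2) g=3 f=4]

expanded=(3,2); open=[(1,2) g=2 f=6, (1,3) g=1 f=6, (2,1) g=2 f=6, (2,4) g=1 f=6, (3,1) g=3 f=6, (3,3) g=1 f=4, (4,2) g=3 f=4]; closed=[(2,2), (2,3), (3,2)]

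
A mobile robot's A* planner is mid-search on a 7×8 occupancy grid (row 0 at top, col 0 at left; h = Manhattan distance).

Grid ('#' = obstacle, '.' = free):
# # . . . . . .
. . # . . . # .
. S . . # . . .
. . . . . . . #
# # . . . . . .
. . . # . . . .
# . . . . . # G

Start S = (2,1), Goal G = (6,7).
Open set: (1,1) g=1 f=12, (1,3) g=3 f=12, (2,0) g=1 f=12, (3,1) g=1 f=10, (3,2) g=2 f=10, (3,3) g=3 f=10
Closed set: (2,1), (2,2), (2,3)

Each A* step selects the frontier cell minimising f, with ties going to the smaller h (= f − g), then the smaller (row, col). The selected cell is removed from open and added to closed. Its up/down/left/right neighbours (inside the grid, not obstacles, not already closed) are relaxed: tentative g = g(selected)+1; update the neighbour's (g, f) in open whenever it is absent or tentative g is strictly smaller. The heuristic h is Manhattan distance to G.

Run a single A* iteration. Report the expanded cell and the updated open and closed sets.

expanded=(3,3); open=[(1,1) g=1 f=12, (1,3) g=3 f=12, (2,0) g=1 f=12, (3,1) g=1 f=10, (3,2) g=2 f=10, (3,4) g=4 f=10, (4,3) g=4 f=10]; closed=[(2,1), (2,2), (2,3), (3,3)]

step 1: expand (3,3) (f=10, h=7) → closed; open now [(1,1) g=1 f=12, (1,3) g=3 f=12, (2,0) g=1 f=12, (3,1) g=1 f=10, (3,2) g=2 f=10, (3,4) g=4 f=10, (4,3) g=4 f=10]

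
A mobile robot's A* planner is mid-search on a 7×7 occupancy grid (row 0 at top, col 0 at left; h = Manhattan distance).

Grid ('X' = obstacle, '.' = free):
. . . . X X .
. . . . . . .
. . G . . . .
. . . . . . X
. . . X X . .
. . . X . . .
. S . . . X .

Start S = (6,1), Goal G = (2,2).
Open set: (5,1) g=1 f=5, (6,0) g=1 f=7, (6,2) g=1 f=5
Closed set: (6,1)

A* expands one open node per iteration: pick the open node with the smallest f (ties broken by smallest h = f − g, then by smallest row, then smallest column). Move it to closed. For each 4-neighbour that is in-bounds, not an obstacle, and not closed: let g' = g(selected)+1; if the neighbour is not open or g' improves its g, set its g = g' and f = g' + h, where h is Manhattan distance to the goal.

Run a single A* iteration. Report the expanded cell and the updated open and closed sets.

expanded=(5,1); open=[(4,1) g=2 f=5, (5,0) g=2 f=7, (5,2) g=2 f=5, (6,0) g=1 f=7, (6,2) g=1 f=5]; closed=[(5,1), (6,1)]

step 1: expand (5,1) (f=5, h=4) → closed; open now [(4,1) g=2 f=5, (5,0) g=2 f=7, (5,2) g=2 f=5, (6,0) g=1 f=7, (6,2) g=1 f=5]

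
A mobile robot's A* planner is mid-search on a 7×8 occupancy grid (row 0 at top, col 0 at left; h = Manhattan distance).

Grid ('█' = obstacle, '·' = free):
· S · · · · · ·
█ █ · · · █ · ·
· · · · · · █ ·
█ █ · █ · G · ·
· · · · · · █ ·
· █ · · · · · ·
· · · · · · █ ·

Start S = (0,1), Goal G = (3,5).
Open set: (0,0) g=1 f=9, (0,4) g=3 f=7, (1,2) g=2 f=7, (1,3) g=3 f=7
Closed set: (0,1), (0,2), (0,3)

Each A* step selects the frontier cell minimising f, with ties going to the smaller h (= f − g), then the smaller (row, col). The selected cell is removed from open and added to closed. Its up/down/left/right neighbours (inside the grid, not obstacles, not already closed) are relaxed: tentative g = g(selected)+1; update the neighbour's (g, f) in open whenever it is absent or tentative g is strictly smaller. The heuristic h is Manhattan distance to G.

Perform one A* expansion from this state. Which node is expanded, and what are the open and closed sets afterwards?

step 1: expand (0,4) (f=7, h=4) → closed; open now [(0,0) g=1 f=9, (0,5) g=4 f=7, (1,2) g=2 f=7, (1,3) g=3 f=7, (1,4) g=4 f=7]

expanded=(0,4); open=[(0,0) g=1 f=9, (0,5) g=4 f=7, (1,2) g=2 f=7, (1,3) g=3 f=7, (1,4) g=4 f=7]; closed=[(0,1), (0,2), (0,3), (0,4)]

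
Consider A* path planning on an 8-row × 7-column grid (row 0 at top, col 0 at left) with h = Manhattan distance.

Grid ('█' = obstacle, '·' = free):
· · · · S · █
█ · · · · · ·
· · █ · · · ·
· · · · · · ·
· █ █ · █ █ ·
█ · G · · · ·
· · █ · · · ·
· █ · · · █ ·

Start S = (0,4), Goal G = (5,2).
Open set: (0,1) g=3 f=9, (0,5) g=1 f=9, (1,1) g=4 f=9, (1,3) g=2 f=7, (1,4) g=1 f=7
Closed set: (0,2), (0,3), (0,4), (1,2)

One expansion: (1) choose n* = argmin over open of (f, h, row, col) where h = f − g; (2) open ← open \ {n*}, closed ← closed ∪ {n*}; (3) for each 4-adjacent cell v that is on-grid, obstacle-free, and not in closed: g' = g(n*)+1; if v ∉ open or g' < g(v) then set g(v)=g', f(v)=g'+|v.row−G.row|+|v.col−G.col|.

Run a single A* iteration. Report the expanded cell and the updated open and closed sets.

expanded=(1,3); open=[(0,1) g=3 f=9, (0,5) g=1 f=9, (1,1) g=4 f=9, (1,4) g=1 f=7, (2,3) g=3 f=7]; closed=[(0,2), (0,3), (0,4), (1,2), (1,3)]

step 1: expand (1,3) (f=7, h=5) → closed; open now [(0,1) g=3 f=9, (0,5) g=1 f=9, (1,1) g=4 f=9, (1,4) g=1 f=7, (2,3) g=3 f=7]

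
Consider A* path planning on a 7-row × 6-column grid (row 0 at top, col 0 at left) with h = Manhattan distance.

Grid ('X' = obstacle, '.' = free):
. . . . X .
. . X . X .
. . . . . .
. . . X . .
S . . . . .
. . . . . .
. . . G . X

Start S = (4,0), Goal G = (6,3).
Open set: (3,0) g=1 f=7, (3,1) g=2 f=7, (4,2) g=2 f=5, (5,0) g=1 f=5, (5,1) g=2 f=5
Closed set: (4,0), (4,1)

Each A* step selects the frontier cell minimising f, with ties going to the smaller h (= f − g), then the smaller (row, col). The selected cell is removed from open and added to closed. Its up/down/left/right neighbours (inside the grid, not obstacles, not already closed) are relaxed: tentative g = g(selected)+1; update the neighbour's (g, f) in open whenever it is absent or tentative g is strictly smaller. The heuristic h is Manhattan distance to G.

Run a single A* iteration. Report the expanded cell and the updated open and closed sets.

step 1: expand (4,2) (f=5, h=3) → closed; open now [(3,0) g=1 f=7, (3,1) g=2 f=7, (3,2) g=3 f=7, (4,3) g=3 f=5, (5,0) g=1 f=5, (5,1) g=2 f=5, (5,2) g=3 f=5]

expanded=(4,2); open=[(3,0) g=1 f=7, (3,1) g=2 f=7, (3,2) g=3 f=7, (4,3) g=3 f=5, (5,0) g=1 f=5, (5,1) g=2 f=5, (5,2) g=3 f=5]; closed=[(4,0), (4,1), (4,2)]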